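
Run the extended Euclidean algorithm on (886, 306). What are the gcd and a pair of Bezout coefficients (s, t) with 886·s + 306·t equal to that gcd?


Euclidean algorithm on (886, 306) — divide until remainder is 0:
  886 = 2 · 306 + 274
  306 = 1 · 274 + 32
  274 = 8 · 32 + 18
  32 = 1 · 18 + 14
  18 = 1 · 14 + 4
  14 = 3 · 4 + 2
  4 = 2 · 2 + 0
gcd(886, 306) = 2.
Track Bezout coefficients alongside the remainders: start with r₀ = 886 = a·1 + b·0 (s = 1, t = 0) and r₁ = 306 = a·0 + b·1 (s = 0, t = 1); each new remainder r_{k+1} = r_{k-1} − q_k·r_k inherits s_{k+1} = s_{k-1} − q_k·s_k, t_{k+1} = t_{k-1} − q_k·t_k, so r_k = a·s_k + b·t_k at every step:
  q = 2: r = 274, s = 1 − 2·0 = 1, t = 0 − 2·1 = -2  (check: 886·1 + 306·(-2) = 274)
  q = 1: r = 32, s = 0 − 1·1 = -1, t = 1 − 1·(-2) = 3  (check: 886·(-1) + 306·3 = 32)
  q = 8: r = 18, s = 1 − 8·(-1) = 9, t = -2 − 8·3 = -26  (check: 886·9 + 306·(-26) = 18)
  q = 1: r = 14, s = -1 − 1·9 = -10, t = 3 − 1·(-26) = 29  (check: 886·(-10) + 306·29 = 14)
  q = 1: r = 4, s = 9 − 1·(-10) = 19, t = -26 − 1·29 = -55  (check: 886·19 + 306·(-55) = 4)
  q = 3: r = 2, s = -10 − 3·19 = -67, t = 29 − 3·(-55) = 194  (check: 886·(-67) + 306·194 = 2)
The row with r = 2 (the gcd) gives the Bezout coefficients s = -67, t = 194.
Result: 886 · (-67) + 306 · (194) = 2.

gcd(886, 306) = 2; s = -67, t = 194 (check: 886·(-67) + 306·194 = 2).


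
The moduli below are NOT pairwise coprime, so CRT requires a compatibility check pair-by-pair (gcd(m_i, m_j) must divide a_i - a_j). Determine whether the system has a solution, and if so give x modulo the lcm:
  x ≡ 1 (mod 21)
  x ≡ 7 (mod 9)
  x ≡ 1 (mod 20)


Moduli 21, 9, 20 are not pairwise coprime, so CRT works modulo lcm(m_i) when all pairwise compatibility conditions hold.
Pairwise compatibility: gcd(m_i, m_j) must divide a_i - a_j for every pair.
Merge one congruence at a time:
  Start: x ≡ 1 (mod 21).
  Combine with x ≡ 7 (mod 9): gcd(21, 9) = 3; 7 - 1 = 6, which IS divisible by 3, so compatible.
    Write x = 1 + 21·t and substitute into x ≡ 7 (mod 9): 21·t ≡ 7 − 1 = 6 (mod 9).
    Divide the congruence (and modulus) by g = 3: 7·t ≡ 2 (mod 3).
    Reduce coefficients mod 3: 1·t ≡ 2 (mod 3).
    So t ≡ 2 (mod 3).
    Then x = 1 + 21·2 = 43, valid modulo lcm(21, 9) = 63: x ≡ 43 (mod 63).
  Combine with x ≡ 1 (mod 20): gcd(63, 20) = 1; 1 - 43 = -42, which IS divisible by 1, so compatible.
    Write x = 43 + 63·t and substitute into x ≡ 1 (mod 20): 63·t ≡ 1 − 43 = -42 (mod 20).
    Reduce coefficients mod 20: 3·t ≡ 18 (mod 20).
    The inverse of 3 mod 20 is 7 (since 3·7 = 21 = 1·20 + 1), so t ≡ 7·18 = 126 ≡ 6 (mod 20).
    Then x = 43 + 63·6 = 421, valid modulo lcm(63, 20) = 1260: x ≡ 421 (mod 1260).
Verify: 421 mod 21 = 1, 421 mod 9 = 7, 421 mod 20 = 1.

x ≡ 421 (mod 1260).


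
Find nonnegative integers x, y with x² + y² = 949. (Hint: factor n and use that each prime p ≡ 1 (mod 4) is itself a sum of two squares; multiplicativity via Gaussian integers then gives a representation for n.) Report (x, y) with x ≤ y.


Step 1: Factor n = 949 = 13 · 73.
Step 2: Check the mod-4 condition on each prime factor: 13 ≡ 1 (mod 4), exponent 1; 73 ≡ 1 (mod 4), exponent 1.
All primes ≡ 3 (mod 4) appear to even exponent (or don't appear), so by the two-squares theorem n IS expressible as a sum of two squares.
Step 3: Build a representation. Here n = 13 · 73 is a product of primes ≡ 1 (mod 4). Each prime p ≡ 1 (mod 4) is itself a sum of two squares; find a² by testing p − a² for a perfect square:
  13: 13 − 1² = 12, 13 − 2² = 9 = 3² ⇒ 13 = 2² + 3².
  73: 73 − 1² = 72, 73 − 2² = 69, 73 − 3² = 64 = 8² ⇒ 73 = 3² + 8².
  Combine using the Brahmagupta–Fibonacci identity (a² + b²)(c² + d²) = (ac − bd)² + (ad + bc)² = (ac + bd)² + (ad − bc)²:
  13 · 73 = 949: from (2² + 3²)(3² + 8²), take (2·3 − 3·8, 2·8 + 3·3) = (6 − 24, 16 + 9) = (-18, 25); dropping signs (only squares matter) gives (18, 25); check 18² + 25² = 324 + 625 = 949 ✓.
Step 4: Order so x ≤ y and verify: 18² + 25² = 324 + 625 = 949 = n. ✓

n = 949 = 18² + 25² (one valid representation with x ≤ y).


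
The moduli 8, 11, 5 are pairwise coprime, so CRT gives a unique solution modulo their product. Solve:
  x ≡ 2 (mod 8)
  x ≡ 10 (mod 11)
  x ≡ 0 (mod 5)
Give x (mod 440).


Moduli 8, 11, 5 are pairwise coprime; by CRT there is a unique solution modulo M = 8 · 11 · 5 = 440.
Solve pairwise, accumulating the modulus:
  Start with x ≡ 2 (mod 8).
  Combine with x ≡ 10 (mod 11): since gcd(8, 11) = 1, we get a unique residue mod 88.
    Write x = 2 + 8·t and substitute into x ≡ 10 (mod 11): 8·t ≡ 10 − 2 = 8 (mod 11).
    The inverse of 8 mod 11 is 7 (since 8·7 = 56 = 5·11 + 1), so t ≡ 7·8 = 56 ≡ 1 (mod 11).
    Then x = 2 + 8·1 = 10, valid modulo lcm(8, 11) = 88: x ≡ 10 (mod 88).
  Combine with x ≡ 0 (mod 5): since gcd(88, 5) = 1, we get a unique residue mod 440.
    Write x = 10 + 88·t and substitute into x ≡ 0 (mod 5): 88·t ≡ 0 − 10 = -10 (mod 5).
    Reduce coefficients mod 5: 3·t ≡ 0 (mod 5).
    The inverse of 3 mod 5 is 2 (since 3·2 = 6 = 1·5 + 1), so t ≡ 2·0 = 0 ≡ 0 (mod 5).
    Then x = 10 + 88·0 = 10, valid modulo lcm(88, 5) = 440: x ≡ 10 (mod 440).
Verify: 10 mod 8 = 2 ✓, 10 mod 11 = 10 ✓, 10 mod 5 = 0 ✓.

x ≡ 10 (mod 440).


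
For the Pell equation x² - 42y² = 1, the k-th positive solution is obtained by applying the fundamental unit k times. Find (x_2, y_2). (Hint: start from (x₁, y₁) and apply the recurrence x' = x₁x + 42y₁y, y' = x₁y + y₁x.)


Step 1: Find the fundamental solution (x₁, y₁) of x² - 42y² = 1.
  Expand √42 as a continued fraction. a₀ = ⌊√42⌋ = 6; iterate m_{k+1} = d_k·a_k − m_k, d_{k+1} = (42 − m_{k+1}²)/d_k, a_{k+1} = ⌊(a₀ + m_{k+1})/d_{k+1}⌋ (starting m₀ = 0, d₀ = 1), with convergents p_k = a_k·p_{k-1} + p_{k-2}, q_k = a_k·q_{k-1} + q_{k-2} (p₋₁ = 1, q₋₁ = 0):
  k = 0: a₀ = 6; p₀/q₀ = 6/1; p₀² − 42·q₀² = 36 − 42 = -6.
  k = 1: m = 6, d = 6, a = ⌊(6 + 6)/6⌋ = 2; p/q = (2·6 + 1)/(2·1 + 0) = 13/2; p² − 42·q² = 169 − 168 = 1.
  The first convergent with p² − 42·q² = 1 gives the fundamental solution (x₁, y₁) = (13, 2).
Step 2: Apply the recurrence (x_{n+1}, y_{n+1}) = (x₁x_n + 42y₁y_n, x₁y_n + y₁x_n) repeatedly.
  From (x_1, y_1) = (13, 2): x_2 = 13·13 + 42·2·2 = 337; y_2 = 13·2 + 2·13 = 52.
Step 3: Verify x_2² - 42·y_2² = 113569 - 113568 = 1 (should be 1). ✓

(x_1, y_1) = (13, 2); (x_2, y_2) = (337, 52).


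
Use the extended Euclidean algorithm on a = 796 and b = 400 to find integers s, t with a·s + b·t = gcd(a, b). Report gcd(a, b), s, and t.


Euclidean algorithm on (796, 400) — divide until remainder is 0:
  796 = 1 · 400 + 396
  400 = 1 · 396 + 4
  396 = 99 · 4 + 0
gcd(796, 400) = 4.
Track Bezout coefficients alongside the remainders: start with r₀ = 796 = a·1 + b·0 (s = 1, t = 0) and r₁ = 400 = a·0 + b·1 (s = 0, t = 1); each new remainder r_{k+1} = r_{k-1} − q_k·r_k inherits s_{k+1} = s_{k-1} − q_k·s_k, t_{k+1} = t_{k-1} − q_k·t_k, so r_k = a·s_k + b·t_k at every step:
  q = 1: r = 396, s = 1 − 1·0 = 1, t = 0 − 1·1 = -1  (check: 796·1 + 400·(-1) = 396)
  q = 1: r = 4, s = 0 − 1·1 = -1, t = 1 − 1·(-1) = 2  (check: 796·(-1) + 400·2 = 4)
The row with r = 4 (the gcd) gives the Bezout coefficients s = -1, t = 2.
Result: 796 · (-1) + 400 · (2) = 4.

gcd(796, 400) = 4; s = -1, t = 2 (check: 796·(-1) + 400·2 = 4).


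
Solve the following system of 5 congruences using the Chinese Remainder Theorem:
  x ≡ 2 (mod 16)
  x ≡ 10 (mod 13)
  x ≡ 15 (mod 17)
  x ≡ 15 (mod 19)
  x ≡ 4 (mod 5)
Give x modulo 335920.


Product of moduli M = 16 · 13 · 17 · 19 · 5 = 335920.
Merge one congruence at a time:
  Start: x ≡ 2 (mod 16).
  Combine with x ≡ 10 (mod 13); new modulus lcm = 208.
    Write x = 2 + 16·t and substitute into x ≡ 10 (mod 13): 16·t ≡ 10 − 2 = 8 (mod 13).
    Reduce coefficients mod 13: 3·t ≡ 8 (mod 13).
    The inverse of 3 mod 13 is 9 (since 3·9 = 27 = 2·13 + 1), so t ≡ 9·8 = 72 ≡ 7 (mod 13).
    Then x = 2 + 16·7 = 114, valid modulo lcm(16, 13) = 208: x ≡ 114 (mod 208).
  Combine with x ≡ 15 (mod 17); new modulus lcm = 3536.
    Write x = 114 + 208·t and substitute into x ≡ 15 (mod 17): 208·t ≡ 15 − 114 = -99 (mod 17).
    Reduce coefficients mod 17: 4·t ≡ 3 (mod 17).
    The inverse of 4 mod 17 is 13 (since 4·13 = 52 = 3·17 + 1), so t ≡ 13·3 = 39 ≡ 5 (mod 17).
    Then x = 114 + 208·5 = 1154, valid modulo lcm(208, 17) = 3536: x ≡ 1154 (mod 3536).
  Combine with x ≡ 15 (mod 19); new modulus lcm = 67184.
    Write x = 1154 + 3536·t and substitute into x ≡ 15 (mod 19): 3536·t ≡ 15 − 1154 = -1139 (mod 19).
    Reduce coefficients mod 19: 2·t ≡ 1 (mod 19).
    The inverse of 2 mod 19 is 10 (since 2·10 = 20 = 1·19 + 1), so t ≡ 10·1 = 10 ≡ 10 (mod 19).
    Then x = 1154 + 3536·10 = 36514, valid modulo lcm(3536, 19) = 67184: x ≡ 36514 (mod 67184).
  Combine with x ≡ 4 (mod 5); new modulus lcm = 335920.
    Write x = 36514 + 67184·t and substitute into x ≡ 4 (mod 5): 67184·t ≡ 4 − 36514 = -36510 (mod 5).
    Reduce coefficients mod 5: 4·t ≡ 0 (mod 5).
    The inverse of 4 mod 5 is 4 (since 4·4 = 16 = 3·5 + 1), so t ≡ 4·0 = 0 ≡ 0 (mod 5).
    Then x = 36514 + 67184·0 = 36514, valid modulo lcm(67184, 5) = 335920: x ≡ 36514 (mod 335920).
Verify against each original: 36514 mod 16 = 2, 36514 mod 13 = 10, 36514 mod 17 = 15, 36514 mod 19 = 15, 36514 mod 5 = 4.

x ≡ 36514 (mod 335920).


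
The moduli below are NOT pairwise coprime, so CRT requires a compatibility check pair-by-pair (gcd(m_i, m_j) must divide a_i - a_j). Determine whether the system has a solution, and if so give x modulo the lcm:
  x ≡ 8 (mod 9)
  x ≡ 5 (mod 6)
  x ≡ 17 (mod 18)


Moduli 9, 6, 18 are not pairwise coprime, so CRT works modulo lcm(m_i) when all pairwise compatibility conditions hold.
Pairwise compatibility: gcd(m_i, m_j) must divide a_i - a_j for every pair.
Merge one congruence at a time:
  Start: x ≡ 8 (mod 9).
  Combine with x ≡ 5 (mod 6): gcd(9, 6) = 3; 5 - 8 = -3, which IS divisible by 3, so compatible.
    Write x = 8 + 9·t and substitute into x ≡ 5 (mod 6): 9·t ≡ 5 − 8 = -3 (mod 6).
    Divide the congruence (and modulus) by g = 3: 3·t ≡ -1 (mod 2).
    Reduce coefficients mod 2: 1·t ≡ 1 (mod 2).
    So t ≡ 1 (mod 2).
    Then x = 8 + 9·1 = 17, valid modulo lcm(9, 6) = 18: x ≡ 17 (mod 18).
  Combine with x ≡ 17 (mod 18): gcd(18, 18) = 18; 17 - 17 = 0, which IS divisible by 18, so compatible.
    Write x = 17 + 18·t and substitute into x ≡ 17 (mod 18): 18·t ≡ 17 − 17 = 0 (mod 18).
    Divide the congruence (and modulus) by g = 18: 1·t ≡ 0 (mod 1).
    Modulo 1 every t works; take t = 0.
    Then x = 17 + 18·0 = 17, valid modulo lcm(18, 18) = 18: x ≡ 17 (mod 18).
Verify: 17 mod 9 = 8, 17 mod 6 = 5, 17 mod 18 = 17.

x ≡ 17 (mod 18).


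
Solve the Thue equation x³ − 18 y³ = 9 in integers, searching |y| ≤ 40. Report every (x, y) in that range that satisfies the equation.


The equation is x³ - 18y³ = 9. For fixed y, x³ = 18·y³ + 9, so a solution requires the RHS to be a perfect cube.
Strategy: iterate y from -40 to 40, compute RHS = 18·y³ + 9, and check whether it is a (positive or negative) perfect cube.
Check small values of y:
  y = 0: RHS = 9 is not a perfect cube.
  y = 1: RHS = 27 = (3)³ ⇒ x = 3 works.
  y = -1: RHS = -9 is not a perfect cube.
  y = 2: RHS = 153 is not a perfect cube.
  y = -2: RHS = -135 is not a perfect cube.
  y = 3: RHS = 495 is not a perfect cube.
  y = -3: RHS = -477 is not a perfect cube.
Continuing the search up to |y| = 40 finds no further solutions beyond those listed.
Collected solutions: (3, 1).

Solutions (with |y| ≤ 40): (3, 1).


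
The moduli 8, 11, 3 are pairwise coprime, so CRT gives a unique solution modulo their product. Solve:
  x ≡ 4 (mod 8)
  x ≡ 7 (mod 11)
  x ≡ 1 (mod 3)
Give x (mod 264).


Moduli 8, 11, 3 are pairwise coprime; by CRT there is a unique solution modulo M = 8 · 11 · 3 = 264.
Solve pairwise, accumulating the modulus:
  Start with x ≡ 4 (mod 8).
  Combine with x ≡ 7 (mod 11): since gcd(8, 11) = 1, we get a unique residue mod 88.
    Write x = 4 + 8·t and substitute into x ≡ 7 (mod 11): 8·t ≡ 7 − 4 = 3 (mod 11).
    The inverse of 8 mod 11 is 7 (since 8·7 = 56 = 5·11 + 1), so t ≡ 7·3 = 21 ≡ 10 (mod 11).
    Then x = 4 + 8·10 = 84, valid modulo lcm(8, 11) = 88: x ≡ 84 (mod 88).
  Combine with x ≡ 1 (mod 3): since gcd(88, 3) = 1, we get a unique residue mod 264.
    Write x = 84 + 88·t and substitute into x ≡ 1 (mod 3): 88·t ≡ 1 − 84 = -83 (mod 3).
    Reduce coefficients mod 3: 1·t ≡ 1 (mod 3).
    So t ≡ 1 (mod 3).
    Then x = 84 + 88·1 = 172, valid modulo lcm(88, 3) = 264: x ≡ 172 (mod 264).
Verify: 172 mod 8 = 4 ✓, 172 mod 11 = 7 ✓, 172 mod 3 = 1 ✓.

x ≡ 172 (mod 264).


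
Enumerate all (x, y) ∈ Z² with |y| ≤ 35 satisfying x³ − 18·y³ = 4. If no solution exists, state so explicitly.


The equation is x³ - 18y³ = 4. For fixed y, x³ = 18·y³ + 4, so a solution requires the RHS to be a perfect cube.
Strategy: iterate y from -35 to 35, compute RHS = 18·y³ + 4, and check whether it is a (positive or negative) perfect cube.
Check small values of y:
  y = 0: RHS = 4 is not a perfect cube.
  y = 1: RHS = 22 is not a perfect cube.
  y = -1: RHS = -14 is not a perfect cube.
  y = 2: RHS = 148 is not a perfect cube.
  y = -2: RHS = -140 is not a perfect cube.
  y = 3: RHS = 490 is not a perfect cube.
  y = -3: RHS = -482 is not a perfect cube.
Continuing the search up to |y| = 35 finds no solutions either.
No (x, y) in the scanned range satisfies the equation.

No integer solutions with |y| ≤ 35.


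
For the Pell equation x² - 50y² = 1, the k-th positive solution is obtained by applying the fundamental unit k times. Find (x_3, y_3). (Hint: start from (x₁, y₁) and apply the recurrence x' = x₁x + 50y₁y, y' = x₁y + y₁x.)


Step 1: Find the fundamental solution (x₁, y₁) of x² - 50y² = 1.
  Expand √50 as a continued fraction. a₀ = ⌊√50⌋ = 7; iterate m_{k+1} = d_k·a_k − m_k, d_{k+1} = (50 − m_{k+1}²)/d_k, a_{k+1} = ⌊(a₀ + m_{k+1})/d_{k+1}⌋ (starting m₀ = 0, d₀ = 1), with convergents p_k = a_k·p_{k-1} + p_{k-2}, q_k = a_k·q_{k-1} + q_{k-2} (p₋₁ = 1, q₋₁ = 0):
  k = 0: a₀ = 7; p₀/q₀ = 7/1; p₀² − 50·q₀² = 49 − 50 = -1.
  k = 1: m = 7, d = 1, a = ⌊(7 + 7)/1⌋ = 14; p/q = (14·7 + 1)/(14·1 + 0) = 99/14; p² − 50·q² = 9801 − 9800 = 1.
  The first convergent with p² − 50·q² = 1 gives the fundamental solution (x₁, y₁) = (99, 14).
Step 2: Apply the recurrence (x_{n+1}, y_{n+1}) = (x₁x_n + 50y₁y_n, x₁y_n + y₁x_n) repeatedly.
  From (x_1, y_1) = (99, 14): x_2 = 99·99 + 50·14·14 = 19601; y_2 = 99·14 + 14·99 = 2772.
  From (x_2, y_2) = (19601, 2772): x_3 = 99·19601 + 50·14·2772 = 3880899; y_3 = 99·2772 + 14·19601 = 548842.
Step 3: Verify x_3² - 50·y_3² = 15061377048201 - 15061377048200 = 1 (should be 1). ✓

(x_1, y_1) = (99, 14); (x_3, y_3) = (3880899, 548842).


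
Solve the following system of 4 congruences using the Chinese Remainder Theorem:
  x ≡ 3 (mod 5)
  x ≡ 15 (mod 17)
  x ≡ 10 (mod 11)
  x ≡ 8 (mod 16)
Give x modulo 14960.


Product of moduli M = 5 · 17 · 11 · 16 = 14960.
Merge one congruence at a time:
  Start: x ≡ 3 (mod 5).
  Combine with x ≡ 15 (mod 17); new modulus lcm = 85.
    Write x = 3 + 5·t and substitute into x ≡ 15 (mod 17): 5·t ≡ 15 − 3 = 12 (mod 17).
    The inverse of 5 mod 17 is 7 (since 5·7 = 35 = 2·17 + 1), so t ≡ 7·12 = 84 ≡ 16 (mod 17).
    Then x = 3 + 5·16 = 83, valid modulo lcm(5, 17) = 85: x ≡ 83 (mod 85).
  Combine with x ≡ 10 (mod 11); new modulus lcm = 935.
    Write x = 83 + 85·t and substitute into x ≡ 10 (mod 11): 85·t ≡ 10 − 83 = -73 (mod 11).
    Reduce coefficients mod 11: 8·t ≡ 4 (mod 11).
    The inverse of 8 mod 11 is 7 (since 8·7 = 56 = 5·11 + 1), so t ≡ 7·4 = 28 ≡ 6 (mod 11).
    Then x = 83 + 85·6 = 593, valid modulo lcm(85, 11) = 935: x ≡ 593 (mod 935).
  Combine with x ≡ 8 (mod 16); new modulus lcm = 14960.
    Write x = 593 + 935·t and substitute into x ≡ 8 (mod 16): 935·t ≡ 8 − 593 = -585 (mod 16).
    Reduce coefficients mod 16: 7·t ≡ 7 (mod 16).
    The inverse of 7 mod 16 is 7 (since 7·7 = 49 = 3·16 + 1), so t ≡ 7·7 = 49 ≡ 1 (mod 16).
    Then x = 593 + 935·1 = 1528, valid modulo lcm(935, 16) = 14960: x ≡ 1528 (mod 14960).
Verify against each original: 1528 mod 5 = 3, 1528 mod 17 = 15, 1528 mod 11 = 10, 1528 mod 16 = 8.

x ≡ 1528 (mod 14960).


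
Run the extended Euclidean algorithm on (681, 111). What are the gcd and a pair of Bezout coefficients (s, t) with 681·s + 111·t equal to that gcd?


Euclidean algorithm on (681, 111) — divide until remainder is 0:
  681 = 6 · 111 + 15
  111 = 7 · 15 + 6
  15 = 2 · 6 + 3
  6 = 2 · 3 + 0
gcd(681, 111) = 3.
Track Bezout coefficients alongside the remainders: start with r₀ = 681 = a·1 + b·0 (s = 1, t = 0) and r₁ = 111 = a·0 + b·1 (s = 0, t = 1); each new remainder r_{k+1} = r_{k-1} − q_k·r_k inherits s_{k+1} = s_{k-1} − q_k·s_k, t_{k+1} = t_{k-1} − q_k·t_k, so r_k = a·s_k + b·t_k at every step:
  q = 6: r = 15, s = 1 − 6·0 = 1, t = 0 − 6·1 = -6  (check: 681·1 + 111·(-6) = 15)
  q = 7: r = 6, s = 0 − 7·1 = -7, t = 1 − 7·(-6) = 43  (check: 681·(-7) + 111·43 = 6)
  q = 2: r = 3, s = 1 − 2·(-7) = 15, t = -6 − 2·43 = -92  (check: 681·15 + 111·(-92) = 3)
The row with r = 3 (the gcd) gives the Bezout coefficients s = 15, t = -92.
Result: 681 · (15) + 111 · (-92) = 3.

gcd(681, 111) = 3; s = 15, t = -92 (check: 681·15 + 111·(-92) = 3).


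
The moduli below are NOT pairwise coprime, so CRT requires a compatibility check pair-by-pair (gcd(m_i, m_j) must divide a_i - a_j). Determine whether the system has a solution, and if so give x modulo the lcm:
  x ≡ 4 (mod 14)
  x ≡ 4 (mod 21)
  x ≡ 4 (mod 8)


Moduli 14, 21, 8 are not pairwise coprime, so CRT works modulo lcm(m_i) when all pairwise compatibility conditions hold.
Pairwise compatibility: gcd(m_i, m_j) must divide a_i - a_j for every pair.
Merge one congruence at a time:
  Start: x ≡ 4 (mod 14).
  Combine with x ≡ 4 (mod 21): gcd(14, 21) = 7; 4 - 4 = 0, which IS divisible by 7, so compatible.
    Write x = 4 + 14·t and substitute into x ≡ 4 (mod 21): 14·t ≡ 4 − 4 = 0 (mod 21).
    Divide the congruence (and modulus) by g = 7: 2·t ≡ 0 (mod 3).
    The inverse of 2 mod 3 is 2 (since 2·2 = 4 = 1·3 + 1), so t ≡ 2·0 = 0 ≡ 0 (mod 3).
    Then x = 4 + 14·0 = 4, valid modulo lcm(14, 21) = 42: x ≡ 4 (mod 42).
  Combine with x ≡ 4 (mod 8): gcd(42, 8) = 2; 4 - 4 = 0, which IS divisible by 2, so compatible.
    Write x = 4 + 42·t and substitute into x ≡ 4 (mod 8): 42·t ≡ 4 − 4 = 0 (mod 8).
    Divide the congruence (and modulus) by g = 2: 21·t ≡ 0 (mod 4).
    Reduce coefficients mod 4: 1·t ≡ 0 (mod 4).
    So t ≡ 0 (mod 4).
    Then x = 4 + 42·0 = 4, valid modulo lcm(42, 8) = 168: x ≡ 4 (mod 168).
Verify: 4 mod 14 = 4, 4 mod 21 = 4, 4 mod 8 = 4.

x ≡ 4 (mod 168).


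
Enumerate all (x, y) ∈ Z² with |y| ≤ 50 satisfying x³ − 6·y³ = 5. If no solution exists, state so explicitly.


The equation is x³ - 6y³ = 5. For fixed y, x³ = 6·y³ + 5, so a solution requires the RHS to be a perfect cube.
Strategy: iterate y from -50 to 50, compute RHS = 6·y³ + 5, and check whether it is a (positive or negative) perfect cube.
Check small values of y:
  y = 0: RHS = 5 is not a perfect cube.
  y = 1: RHS = 11 is not a perfect cube.
  y = -1: RHS = -1 = (-1)³ ⇒ x = -1 works.
  y = 2: RHS = 53 is not a perfect cube.
  y = -2: RHS = -43 is not a perfect cube.
  y = 3: RHS = 167 is not a perfect cube.
  y = -3: RHS = -157 is not a perfect cube.
Continuing the search up to |y| = 50 finds no further solutions beyond those listed.
Collected solutions: (-1, -1).

Solutions (with |y| ≤ 50): (-1, -1).


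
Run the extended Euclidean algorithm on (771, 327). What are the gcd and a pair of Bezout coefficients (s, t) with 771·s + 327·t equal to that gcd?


Euclidean algorithm on (771, 327) — divide until remainder is 0:
  771 = 2 · 327 + 117
  327 = 2 · 117 + 93
  117 = 1 · 93 + 24
  93 = 3 · 24 + 21
  24 = 1 · 21 + 3
  21 = 7 · 3 + 0
gcd(771, 327) = 3.
Track Bezout coefficients alongside the remainders: start with r₀ = 771 = a·1 + b·0 (s = 1, t = 0) and r₁ = 327 = a·0 + b·1 (s = 0, t = 1); each new remainder r_{k+1} = r_{k-1} − q_k·r_k inherits s_{k+1} = s_{k-1} − q_k·s_k, t_{k+1} = t_{k-1} − q_k·t_k, so r_k = a·s_k + b·t_k at every step:
  q = 2: r = 117, s = 1 − 2·0 = 1, t = 0 − 2·1 = -2  (check: 771·1 + 327·(-2) = 117)
  q = 2: r = 93, s = 0 − 2·1 = -2, t = 1 − 2·(-2) = 5  (check: 771·(-2) + 327·5 = 93)
  q = 1: r = 24, s = 1 − 1·(-2) = 3, t = -2 − 1·5 = -7  (check: 771·3 + 327·(-7) = 24)
  q = 3: r = 21, s = -2 − 3·3 = -11, t = 5 − 3·(-7) = 26  (check: 771·(-11) + 327·26 = 21)
  q = 1: r = 3, s = 3 − 1·(-11) = 14, t = -7 − 1·26 = -33  (check: 771·14 + 327·(-33) = 3)
The row with r = 3 (the gcd) gives the Bezout coefficients s = 14, t = -33.
Result: 771 · (14) + 327 · (-33) = 3.

gcd(771, 327) = 3; s = 14, t = -33 (check: 771·14 + 327·(-33) = 3).


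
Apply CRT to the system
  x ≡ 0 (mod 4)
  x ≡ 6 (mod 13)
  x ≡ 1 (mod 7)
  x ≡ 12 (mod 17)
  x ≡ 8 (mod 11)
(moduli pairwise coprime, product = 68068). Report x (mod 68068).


Product of moduli M = 4 · 13 · 7 · 17 · 11 = 68068.
Merge one congruence at a time:
  Start: x ≡ 0 (mod 4).
  Combine with x ≡ 6 (mod 13); new modulus lcm = 52.
    Write x = 0 + 4·t and substitute into x ≡ 6 (mod 13): 4·t ≡ 6 − 0 = 6 (mod 13).
    The inverse of 4 mod 13 is 10 (since 4·10 = 40 = 3·13 + 1), so t ≡ 10·6 = 60 ≡ 8 (mod 13).
    Then x = 0 + 4·8 = 32, valid modulo lcm(4, 13) = 52: x ≡ 32 (mod 52).
  Combine with x ≡ 1 (mod 7); new modulus lcm = 364.
    Write x = 32 + 52·t and substitute into x ≡ 1 (mod 7): 52·t ≡ 1 − 32 = -31 (mod 7).
    Reduce coefficients mod 7: 3·t ≡ 4 (mod 7).
    The inverse of 3 mod 7 is 5 (since 3·5 = 15 = 2·7 + 1), so t ≡ 5·4 = 20 ≡ 6 (mod 7).
    Then x = 32 + 52·6 = 344, valid modulo lcm(52, 7) = 364: x ≡ 344 (mod 364).
  Combine with x ≡ 12 (mod 17); new modulus lcm = 6188.
    Write x = 344 + 364·t and substitute into x ≡ 12 (mod 17): 364·t ≡ 12 − 344 = -332 (mod 17).
    Reduce coefficients mod 17: 7·t ≡ 8 (mod 17).
    The inverse of 7 mod 17 is 5 (since 7·5 = 35 = 2·17 + 1), so t ≡ 5·8 = 40 ≡ 6 (mod 17).
    Then x = 344 + 364·6 = 2528, valid modulo lcm(364, 17) = 6188: x ≡ 2528 (mod 6188).
  Combine with x ≡ 8 (mod 11); new modulus lcm = 68068.
    Write x = 2528 + 6188·t and substitute into x ≡ 8 (mod 11): 6188·t ≡ 8 − 2528 = -2520 (mod 11).
    Reduce coefficients mod 11: 6·t ≡ 10 (mod 11).
    The inverse of 6 mod 11 is 2 (since 6·2 = 12 = 1·11 + 1), so t ≡ 2·10 = 20 ≡ 9 (mod 11).
    Then x = 2528 + 6188·9 = 58220, valid modulo lcm(6188, 11) = 68068: x ≡ 58220 (mod 68068).
Verify against each original: 58220 mod 4 = 0, 58220 mod 13 = 6, 58220 mod 7 = 1, 58220 mod 17 = 12, 58220 mod 11 = 8.

x ≡ 58220 (mod 68068).


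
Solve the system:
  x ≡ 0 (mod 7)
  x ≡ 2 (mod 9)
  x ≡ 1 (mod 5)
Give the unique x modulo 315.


Moduli 7, 9, 5 are pairwise coprime; by CRT there is a unique solution modulo M = 7 · 9 · 5 = 315.
Solve pairwise, accumulating the modulus:
  Start with x ≡ 0 (mod 7).
  Combine with x ≡ 2 (mod 9): since gcd(7, 9) = 1, we get a unique residue mod 63.
    Write x = 0 + 7·t and substitute into x ≡ 2 (mod 9): 7·t ≡ 2 − 0 = 2 (mod 9).
    The inverse of 7 mod 9 is 4 (since 7·4 = 28 = 3·9 + 1), so t ≡ 4·2 = 8 ≡ 8 (mod 9).
    Then x = 0 + 7·8 = 56, valid modulo lcm(7, 9) = 63: x ≡ 56 (mod 63).
  Combine with x ≡ 1 (mod 5): since gcd(63, 5) = 1, we get a unique residue mod 315.
    Write x = 56 + 63·t and substitute into x ≡ 1 (mod 5): 63·t ≡ 1 − 56 = -55 (mod 5).
    Reduce coefficients mod 5: 3·t ≡ 0 (mod 5).
    The inverse of 3 mod 5 is 2 (since 3·2 = 6 = 1·5 + 1), so t ≡ 2·0 = 0 ≡ 0 (mod 5).
    Then x = 56 + 63·0 = 56, valid modulo lcm(63, 5) = 315: x ≡ 56 (mod 315).
Verify: 56 mod 7 = 0 ✓, 56 mod 9 = 2 ✓, 56 mod 5 = 1 ✓.

x ≡ 56 (mod 315).


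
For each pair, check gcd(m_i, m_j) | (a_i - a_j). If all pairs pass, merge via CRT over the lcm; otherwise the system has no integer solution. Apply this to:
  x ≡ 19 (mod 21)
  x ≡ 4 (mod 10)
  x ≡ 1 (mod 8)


Moduli 21, 10, 8 are not pairwise coprime, so CRT works modulo lcm(m_i) when all pairwise compatibility conditions hold.
Pairwise compatibility: gcd(m_i, m_j) must divide a_i - a_j for every pair.
Merge one congruence at a time:
  Start: x ≡ 19 (mod 21).
  Combine with x ≡ 4 (mod 10): gcd(21, 10) = 1; 4 - 19 = -15, which IS divisible by 1, so compatible.
    Write x = 19 + 21·t and substitute into x ≡ 4 (mod 10): 21·t ≡ 4 − 19 = -15 (mod 10).
    Reduce coefficients mod 10: 1·t ≡ 5 (mod 10).
    So t ≡ 5 (mod 10).
    Then x = 19 + 21·5 = 124, valid modulo lcm(21, 10) = 210: x ≡ 124 (mod 210).
  Combine with x ≡ 1 (mod 8): gcd(210, 8) = 2, and 1 - 124 = -123 is NOT divisible by 2.
    ⇒ system is inconsistent (no integer solution).

No solution (the system is inconsistent).


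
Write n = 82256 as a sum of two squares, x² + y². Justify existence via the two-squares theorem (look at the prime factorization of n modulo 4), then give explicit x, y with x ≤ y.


Step 1: Factor n = 82256 = 2^4 · 53 · 97.
Step 2: Check the mod-4 condition on each prime factor: 2 = 2 (special); 53 ≡ 1 (mod 4), exponent 1; 97 ≡ 1 (mod 4), exponent 1.
All primes ≡ 3 (mod 4) appear to even exponent (or don't appear), so by the two-squares theorem n IS expressible as a sum of two squares.
Step 3: Build a representation. Group n = k² · m with k = 4 and m = 53 · 97 = 5141 (a product of primes ≡ 1 (mod 4)); a representation of m scales to one of n via (k·x)² + (k·y)² = k²(x² + y²). Each prime p ≡ 1 (mod 4) is itself a sum of two squares; find a² by testing p − a² for a perfect square:
  53: 53 − 1² = 52, 53 − 2² = 49 = 7² ⇒ 53 = 2² + 7².
  97: 97 − 1² = 96, 97 − 2² = 93, 97 − 3² = 88, 97 − 4² = 81 = 9² ⇒ 97 = 4² + 9².
  Combine using the Brahmagupta–Fibonacci identity (a² + b²)(c² + d²) = (ac − bd)² + (ad + bc)² = (ac + bd)² + (ad − bc)²:
  53 · 97 = 5141: from (2² + 7²)(4² + 9²), take (2·4 − 7·9, 2·9 + 7·4) = (8 − 63, 18 + 28) = (-55, 46); dropping signs (only squares matter) gives (55, 46); check 55² + 46² = 3025 + 2116 = 5141 ✓.
  Scale by k = 4: (4·55, 4·46) = (220, 184).
Step 4: Order so x ≤ y and verify: 184² + 220² = 33856 + 48400 = 82256 = n. ✓

n = 82256 = 184² + 220² (one valid representation with x ≤ y).


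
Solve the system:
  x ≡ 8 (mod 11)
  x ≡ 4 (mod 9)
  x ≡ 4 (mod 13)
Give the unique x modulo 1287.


Moduli 11, 9, 13 are pairwise coprime; by CRT there is a unique solution modulo M = 11 · 9 · 13 = 1287.
Solve pairwise, accumulating the modulus:
  Start with x ≡ 8 (mod 11).
  Combine with x ≡ 4 (mod 9): since gcd(11, 9) = 1, we get a unique residue mod 99.
    Write x = 8 + 11·t and substitute into x ≡ 4 (mod 9): 11·t ≡ 4 − 8 = -4 (mod 9).
    Reduce coefficients mod 9: 2·t ≡ 5 (mod 9).
    The inverse of 2 mod 9 is 5 (since 2·5 = 10 = 1·9 + 1), so t ≡ 5·5 = 25 ≡ 7 (mod 9).
    Then x = 8 + 11·7 = 85, valid modulo lcm(11, 9) = 99: x ≡ 85 (mod 99).
  Combine with x ≡ 4 (mod 13): since gcd(99, 13) = 1, we get a unique residue mod 1287.
    Write x = 85 + 99·t and substitute into x ≡ 4 (mod 13): 99·t ≡ 4 − 85 = -81 (mod 13).
    Reduce coefficients mod 13: 8·t ≡ 10 (mod 13).
    The inverse of 8 mod 13 is 5 (since 8·5 = 40 = 3·13 + 1), so t ≡ 5·10 = 50 ≡ 11 (mod 13).
    Then x = 85 + 99·11 = 1174, valid modulo lcm(99, 13) = 1287: x ≡ 1174 (mod 1287).
Verify: 1174 mod 11 = 8 ✓, 1174 mod 9 = 4 ✓, 1174 mod 13 = 4 ✓.

x ≡ 1174 (mod 1287).


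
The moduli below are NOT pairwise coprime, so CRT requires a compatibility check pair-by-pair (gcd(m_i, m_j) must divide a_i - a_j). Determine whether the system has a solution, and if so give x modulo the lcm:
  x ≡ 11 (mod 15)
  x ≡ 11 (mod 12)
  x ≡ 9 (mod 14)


Moduli 15, 12, 14 are not pairwise coprime, so CRT works modulo lcm(m_i) when all pairwise compatibility conditions hold.
Pairwise compatibility: gcd(m_i, m_j) must divide a_i - a_j for every pair.
Merge one congruence at a time:
  Start: x ≡ 11 (mod 15).
  Combine with x ≡ 11 (mod 12): gcd(15, 12) = 3; 11 - 11 = 0, which IS divisible by 3, so compatible.
    Write x = 11 + 15·t and substitute into x ≡ 11 (mod 12): 15·t ≡ 11 − 11 = 0 (mod 12).
    Divide the congruence (and modulus) by g = 3: 5·t ≡ 0 (mod 4).
    Reduce coefficients mod 4: 1·t ≡ 0 (mod 4).
    So t ≡ 0 (mod 4).
    Then x = 11 + 15·0 = 11, valid modulo lcm(15, 12) = 60: x ≡ 11 (mod 60).
  Combine with x ≡ 9 (mod 14): gcd(60, 14) = 2; 9 - 11 = -2, which IS divisible by 2, so compatible.
    Write x = 11 + 60·t and substitute into x ≡ 9 (mod 14): 60·t ≡ 9 − 11 = -2 (mod 14).
    Divide the congruence (and modulus) by g = 2: 30·t ≡ -1 (mod 7).
    Reduce coefficients mod 7: 2·t ≡ 6 (mod 7).
    The inverse of 2 mod 7 is 4 (since 2·4 = 8 = 1·7 + 1), so t ≡ 4·6 = 24 ≡ 3 (mod 7).
    Then x = 11 + 60·3 = 191, valid modulo lcm(60, 14) = 420: x ≡ 191 (mod 420).
Verify: 191 mod 15 = 11, 191 mod 12 = 11, 191 mod 14 = 9.

x ≡ 191 (mod 420).


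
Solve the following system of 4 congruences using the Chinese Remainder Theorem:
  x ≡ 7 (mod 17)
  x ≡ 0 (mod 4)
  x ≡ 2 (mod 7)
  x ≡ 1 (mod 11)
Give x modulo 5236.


Product of moduli M = 17 · 4 · 7 · 11 = 5236.
Merge one congruence at a time:
  Start: x ≡ 7 (mod 17).
  Combine with x ≡ 0 (mod 4); new modulus lcm = 68.
    Write x = 7 + 17·t and substitute into x ≡ 0 (mod 4): 17·t ≡ 0 − 7 = -7 (mod 4).
    Reduce coefficients mod 4: 1·t ≡ 1 (mod 4).
    So t ≡ 1 (mod 4).
    Then x = 7 + 17·1 = 24, valid modulo lcm(17, 4) = 68: x ≡ 24 (mod 68).
  Combine with x ≡ 2 (mod 7); new modulus lcm = 476.
    Write x = 24 + 68·t and substitute into x ≡ 2 (mod 7): 68·t ≡ 2 − 24 = -22 (mod 7).
    Reduce coefficients mod 7: 5·t ≡ 6 (mod 7).
    The inverse of 5 mod 7 is 3 (since 5·3 = 15 = 2·7 + 1), so t ≡ 3·6 = 18 ≡ 4 (mod 7).
    Then x = 24 + 68·4 = 296, valid modulo lcm(68, 7) = 476: x ≡ 296 (mod 476).
  Combine with x ≡ 1 (mod 11); new modulus lcm = 5236.
    Write x = 296 + 476·t and substitute into x ≡ 1 (mod 11): 476·t ≡ 1 − 296 = -295 (mod 11).
    Reduce coefficients mod 11: 3·t ≡ 2 (mod 11).
    The inverse of 3 mod 11 is 4 (since 3·4 = 12 = 1·11 + 1), so t ≡ 4·2 = 8 ≡ 8 (mod 11).
    Then x = 296 + 476·8 = 4104, valid modulo lcm(476, 11) = 5236: x ≡ 4104 (mod 5236).
Verify against each original: 4104 mod 17 = 7, 4104 mod 4 = 0, 4104 mod 7 = 2, 4104 mod 11 = 1.

x ≡ 4104 (mod 5236).


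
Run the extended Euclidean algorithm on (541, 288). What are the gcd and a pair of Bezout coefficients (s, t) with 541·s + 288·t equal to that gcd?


Euclidean algorithm on (541, 288) — divide until remainder is 0:
  541 = 1 · 288 + 253
  288 = 1 · 253 + 35
  253 = 7 · 35 + 8
  35 = 4 · 8 + 3
  8 = 2 · 3 + 2
  3 = 1 · 2 + 1
  2 = 2 · 1 + 0
gcd(541, 288) = 1.
Track Bezout coefficients alongside the remainders: start with r₀ = 541 = a·1 + b·0 (s = 1, t = 0) and r₁ = 288 = a·0 + b·1 (s = 0, t = 1); each new remainder r_{k+1} = r_{k-1} − q_k·r_k inherits s_{k+1} = s_{k-1} − q_k·s_k, t_{k+1} = t_{k-1} − q_k·t_k, so r_k = a·s_k + b·t_k at every step:
  q = 1: r = 253, s = 1 − 1·0 = 1, t = 0 − 1·1 = -1  (check: 541·1 + 288·(-1) = 253)
  q = 1: r = 35, s = 0 − 1·1 = -1, t = 1 − 1·(-1) = 2  (check: 541·(-1) + 288·2 = 35)
  q = 7: r = 8, s = 1 − 7·(-1) = 8, t = -1 − 7·2 = -15  (check: 541·8 + 288·(-15) = 8)
  q = 4: r = 3, s = -1 − 4·8 = -33, t = 2 − 4·(-15) = 62  (check: 541·(-33) + 288·62 = 3)
  q = 2: r = 2, s = 8 − 2·(-33) = 74, t = -15 − 2·62 = -139  (check: 541·74 + 288·(-139) = 2)
  q = 1: r = 1, s = -33 − 1·74 = -107, t = 62 − 1·(-139) = 201  (check: 541·(-107) + 288·201 = 1)
The row with r = 1 (the gcd) gives the Bezout coefficients s = -107, t = 201.
Result: 541 · (-107) + 288 · (201) = 1.

gcd(541, 288) = 1; s = -107, t = 201 (check: 541·(-107) + 288·201 = 1).


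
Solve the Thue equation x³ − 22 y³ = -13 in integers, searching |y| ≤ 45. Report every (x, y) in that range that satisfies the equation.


The equation is x³ - 22y³ = -13. For fixed y, x³ = 22·y³ − 13, so a solution requires the RHS to be a perfect cube.
Strategy: iterate y from -45 to 45, compute RHS = 22·y³ − 13, and check whether it is a (positive or negative) perfect cube.
Check small values of y:
  y = 0: RHS = -13 is not a perfect cube.
  y = 1: RHS = 9 is not a perfect cube.
  y = -1: RHS = -35 is not a perfect cube.
  y = 2: RHS = 163 is not a perfect cube.
  y = -2: RHS = -189 is not a perfect cube.
  y = 3: RHS = 581 is not a perfect cube.
  y = -3: RHS = -607 is not a perfect cube.
Continuing the search up to |y| = 45 finds no solutions either.
No (x, y) in the scanned range satisfies the equation.

No integer solutions with |y| ≤ 45.


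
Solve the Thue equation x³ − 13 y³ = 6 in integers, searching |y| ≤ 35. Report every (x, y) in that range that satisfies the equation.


The equation is x³ - 13y³ = 6. For fixed y, x³ = 13·y³ + 6, so a solution requires the RHS to be a perfect cube.
Strategy: iterate y from -35 to 35, compute RHS = 13·y³ + 6, and check whether it is a (positive or negative) perfect cube.
Check small values of y:
  y = 0: RHS = 6 is not a perfect cube.
  y = 1: RHS = 19 is not a perfect cube.
  y = -1: RHS = -7 is not a perfect cube.
  y = 2: RHS = 110 is not a perfect cube.
  y = -2: RHS = -98 is not a perfect cube.
  y = 3: RHS = 357 is not a perfect cube.
  y = -3: RHS = -345 is not a perfect cube.
Continuing the search up to |y| = 35 finds no solutions either.
No (x, y) in the scanned range satisfies the equation.

No integer solutions with |y| ≤ 35.


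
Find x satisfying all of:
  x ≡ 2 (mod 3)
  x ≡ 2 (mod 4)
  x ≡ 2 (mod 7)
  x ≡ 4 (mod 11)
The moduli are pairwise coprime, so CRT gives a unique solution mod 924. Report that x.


Product of moduli M = 3 · 4 · 7 · 11 = 924.
Merge one congruence at a time:
  Start: x ≡ 2 (mod 3).
  Combine with x ≡ 2 (mod 4); new modulus lcm = 12.
    Write x = 2 + 3·t and substitute into x ≡ 2 (mod 4): 3·t ≡ 2 − 2 = 0 (mod 4).
    The inverse of 3 mod 4 is 3 (since 3·3 = 9 = 2·4 + 1), so t ≡ 3·0 = 0 ≡ 0 (mod 4).
    Then x = 2 + 3·0 = 2, valid modulo lcm(3, 4) = 12: x ≡ 2 (mod 12).
  Combine with x ≡ 2 (mod 7); new modulus lcm = 84.
    Write x = 2 + 12·t and substitute into x ≡ 2 (mod 7): 12·t ≡ 2 − 2 = 0 (mod 7).
    Reduce coefficients mod 7: 5·t ≡ 0 (mod 7).
    The inverse of 5 mod 7 is 3 (since 5·3 = 15 = 2·7 + 1), so t ≡ 3·0 = 0 ≡ 0 (mod 7).
    Then x = 2 + 12·0 = 2, valid modulo lcm(12, 7) = 84: x ≡ 2 (mod 84).
  Combine with x ≡ 4 (mod 11); new modulus lcm = 924.
    Write x = 2 + 84·t and substitute into x ≡ 4 (mod 11): 84·t ≡ 4 − 2 = 2 (mod 11).
    Reduce coefficients mod 11: 7·t ≡ 2 (mod 11).
    The inverse of 7 mod 11 is 8 (since 7·8 = 56 = 5·11 + 1), so t ≡ 8·2 = 16 ≡ 5 (mod 11).
    Then x = 2 + 84·5 = 422, valid modulo lcm(84, 11) = 924: x ≡ 422 (mod 924).
Verify against each original: 422 mod 3 = 2, 422 mod 4 = 2, 422 mod 7 = 2, 422 mod 11 = 4.

x ≡ 422 (mod 924).


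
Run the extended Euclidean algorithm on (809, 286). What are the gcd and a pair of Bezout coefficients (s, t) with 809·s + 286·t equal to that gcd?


Euclidean algorithm on (809, 286) — divide until remainder is 0:
  809 = 2 · 286 + 237
  286 = 1 · 237 + 49
  237 = 4 · 49 + 41
  49 = 1 · 41 + 8
  41 = 5 · 8 + 1
  8 = 8 · 1 + 0
gcd(809, 286) = 1.
Track Bezout coefficients alongside the remainders: start with r₀ = 809 = a·1 + b·0 (s = 1, t = 0) and r₁ = 286 = a·0 + b·1 (s = 0, t = 1); each new remainder r_{k+1} = r_{k-1} − q_k·r_k inherits s_{k+1} = s_{k-1} − q_k·s_k, t_{k+1} = t_{k-1} − q_k·t_k, so r_k = a·s_k + b·t_k at every step:
  q = 2: r = 237, s = 1 − 2·0 = 1, t = 0 − 2·1 = -2  (check: 809·1 + 286·(-2) = 237)
  q = 1: r = 49, s = 0 − 1·1 = -1, t = 1 − 1·(-2) = 3  (check: 809·(-1) + 286·3 = 49)
  q = 4: r = 41, s = 1 − 4·(-1) = 5, t = -2 − 4·3 = -14  (check: 809·5 + 286·(-14) = 41)
  q = 1: r = 8, s = -1 − 1·5 = -6, t = 3 − 1·(-14) = 17  (check: 809·(-6) + 286·17 = 8)
  q = 5: r = 1, s = 5 − 5·(-6) = 35, t = -14 − 5·17 = -99  (check: 809·35 + 286·(-99) = 1)
The row with r = 1 (the gcd) gives the Bezout coefficients s = 35, t = -99.
Result: 809 · (35) + 286 · (-99) = 1.

gcd(809, 286) = 1; s = 35, t = -99 (check: 809·35 + 286·(-99) = 1).


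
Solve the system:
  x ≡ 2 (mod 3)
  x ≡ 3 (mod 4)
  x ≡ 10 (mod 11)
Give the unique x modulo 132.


Moduli 3, 4, 11 are pairwise coprime; by CRT there is a unique solution modulo M = 3 · 4 · 11 = 132.
Solve pairwise, accumulating the modulus:
  Start with x ≡ 2 (mod 3).
  Combine with x ≡ 3 (mod 4): since gcd(3, 4) = 1, we get a unique residue mod 12.
    Write x = 2 + 3·t and substitute into x ≡ 3 (mod 4): 3·t ≡ 3 − 2 = 1 (mod 4).
    The inverse of 3 mod 4 is 3 (since 3·3 = 9 = 2·4 + 1), so t ≡ 3·1 = 3 ≡ 3 (mod 4).
    Then x = 2 + 3·3 = 11, valid modulo lcm(3, 4) = 12: x ≡ 11 (mod 12).
  Combine with x ≡ 10 (mod 11): since gcd(12, 11) = 1, we get a unique residue mod 132.
    Write x = 11 + 12·t and substitute into x ≡ 10 (mod 11): 12·t ≡ 10 − 11 = -1 (mod 11).
    Reduce coefficients mod 11: 1·t ≡ 10 (mod 11).
    So t ≡ 10 (mod 11).
    Then x = 11 + 12·10 = 131, valid modulo lcm(12, 11) = 132: x ≡ 131 (mod 132).
Verify: 131 mod 3 = 2 ✓, 131 mod 4 = 3 ✓, 131 mod 11 = 10 ✓.

x ≡ 131 (mod 132).


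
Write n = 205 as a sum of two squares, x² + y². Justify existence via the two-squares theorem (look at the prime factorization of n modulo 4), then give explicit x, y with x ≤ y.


Step 1: Factor n = 205 = 5 · 41.
Step 2: Check the mod-4 condition on each prime factor: 5 ≡ 1 (mod 4), exponent 1; 41 ≡ 1 (mod 4), exponent 1.
All primes ≡ 3 (mod 4) appear to even exponent (or don't appear), so by the two-squares theorem n IS expressible as a sum of two squares.
Step 3: Build a representation. Here n = 5 · 41 is a product of primes ≡ 1 (mod 4). Each prime p ≡ 1 (mod 4) is itself a sum of two squares; find a² by testing p − a² for a perfect square:
  5: 5 − 1² = 4 = 2² ⇒ 5 = 1² + 2².
  41: 41 − 1² = 40, 41 − 2² = 37, 41 − 3² = 32, 41 − 4² = 25 = 5² ⇒ 41 = 4² + 5².
  Combine using the Brahmagupta–Fibonacci identity (a² + b²)(c² + d²) = (ac − bd)² + (ad + bc)² = (ac + bd)² + (ad − bc)²:
  5 · 41 = 205: from (1² + 2²)(4² + 5²), take (1·4 − 2·5, 1·5 + 2·4) = (4 − 10, 5 + 8) = (-6, 13); dropping signs (only squares matter) gives (6, 13); check 6² + 13² = 36 + 169 = 205 ✓.
Step 4: Order so x ≤ y and verify: 6² + 13² = 36 + 169 = 205 = n. ✓

n = 205 = 6² + 13² (one valid representation with x ≤ y).


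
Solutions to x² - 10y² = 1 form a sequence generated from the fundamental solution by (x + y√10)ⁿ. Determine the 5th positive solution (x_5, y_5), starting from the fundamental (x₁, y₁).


Step 1: Find the fundamental solution (x₁, y₁) of x² - 10y² = 1.
  Expand √10 as a continued fraction. a₀ = ⌊√10⌋ = 3; iterate m_{k+1} = d_k·a_k − m_k, d_{k+1} = (10 − m_{k+1}²)/d_k, a_{k+1} = ⌊(a₀ + m_{k+1})/d_{k+1}⌋ (starting m₀ = 0, d₀ = 1), with convergents p_k = a_k·p_{k-1} + p_{k-2}, q_k = a_k·q_{k-1} + q_{k-2} (p₋₁ = 1, q₋₁ = 0):
  k = 0: a₀ = 3; p₀/q₀ = 3/1; p₀² − 10·q₀² = 9 − 10 = -1.
  k = 1: m = 3, d = 1, a = ⌊(3 + 3)/1⌋ = 6; p/q = (6·3 + 1)/(6·1 + 0) = 19/6; p² − 10·q² = 361 − 360 = 1.
  The first convergent with p² − 10·q² = 1 gives the fundamental solution (x₁, y₁) = (19, 6).
Step 2: Apply the recurrence (x_{n+1}, y_{n+1}) = (x₁x_n + 10y₁y_n, x₁y_n + y₁x_n) repeatedly.
  From (x_1, y_1) = (19, 6): x_2 = 19·19 + 10·6·6 = 721; y_2 = 19·6 + 6·19 = 228.
  From (x_2, y_2) = (721, 228): x_3 = 19·721 + 10·6·228 = 27379; y_3 = 19·228 + 6·721 = 8658.
  From (x_3, y_3) = (27379, 8658): x_4 = 19·27379 + 10·6·8658 = 1039681; y_4 = 19·8658 + 6·27379 = 328776.
  From (x_4, y_4) = (1039681, 328776): x_5 = 19·1039681 + 10·6·328776 = 39480499; y_5 = 19·328776 + 6·1039681 = 12484830.
Step 3: Verify x_5² - 10·y_5² = 1558709801289001 - 1558709801289000 = 1 (should be 1). ✓

(x_1, y_1) = (19, 6); (x_5, y_5) = (39480499, 12484830).
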